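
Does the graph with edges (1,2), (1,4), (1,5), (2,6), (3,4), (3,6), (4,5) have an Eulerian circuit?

Step 1: Find the degree of each vertex:
  deg(1) = 3
  deg(2) = 2
  deg(3) = 2
  deg(4) = 3
  deg(5) = 2
  deg(6) = 2

Step 2: Count vertices with odd degree:
  Odd-degree vertices: 1, 4 (2 total)

Step 3: Apply Euler's theorem:
  - Eulerian circuit exists iff graph is connected and all vertices have even degree
  - Eulerian path exists iff graph is connected and has 0 or 2 odd-degree vertices

Graph is connected with exactly 2 odd-degree vertices (1, 4).
Eulerian path exists (starting and ending at the odd-degree vertices), but no Eulerian circuit.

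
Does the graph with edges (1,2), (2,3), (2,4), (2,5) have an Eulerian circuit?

Step 1: Find the degree of each vertex:
  deg(1) = 1
  deg(2) = 4
  deg(3) = 1
  deg(4) = 1
  deg(5) = 1

Step 2: Count vertices with odd degree:
  Odd-degree vertices: 1, 3, 4, 5 (4 total)

Step 3: Apply Euler's theorem:
  - Eulerian circuit exists iff graph is connected and all vertices have even degree
  - Eulerian path exists iff graph is connected and has 0 or 2 odd-degree vertices

Graph has 4 odd-degree vertices (need 0 or 2).
Neither Eulerian path nor Eulerian circuit exists.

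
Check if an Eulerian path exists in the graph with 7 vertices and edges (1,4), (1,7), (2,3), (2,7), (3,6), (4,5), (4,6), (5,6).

Step 1: Find the degree of each vertex:
  deg(1) = 2
  deg(2) = 2
  deg(3) = 2
  deg(4) = 3
  deg(5) = 2
  deg(6) = 3
  deg(7) = 2

Step 2: Count vertices with odd degree:
  Odd-degree vertices: 4, 6 (2 total)

Step 3: Apply Euler's theorem:
  - Eulerian circuit exists iff graph is connected and all vertices have even degree
  - Eulerian path exists iff graph is connected and has 0 or 2 odd-degree vertices

Graph is connected with exactly 2 odd-degree vertices (4, 6).
Eulerian path exists (starting and ending at the odd-degree vertices), but no Eulerian circuit.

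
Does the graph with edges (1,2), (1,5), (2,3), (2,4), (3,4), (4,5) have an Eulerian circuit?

Step 1: Find the degree of each vertex:
  deg(1) = 2
  deg(2) = 3
  deg(3) = 2
  deg(4) = 3
  deg(5) = 2

Step 2: Count vertices with odd degree:
  Odd-degree vertices: 2, 4 (2 total)

Step 3: Apply Euler's theorem:
  - Eulerian circuit exists iff graph is connected and all vertices have even degree
  - Eulerian path exists iff graph is connected and has 0 or 2 odd-degree vertices

Graph is connected with exactly 2 odd-degree vertices (2, 4).
Eulerian path exists (starting and ending at the odd-degree vertices), but no Eulerian circuit.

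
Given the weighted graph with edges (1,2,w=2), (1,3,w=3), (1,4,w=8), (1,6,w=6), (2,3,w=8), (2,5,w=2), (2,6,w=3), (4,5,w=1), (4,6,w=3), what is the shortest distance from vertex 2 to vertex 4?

Step 1: Build adjacency list with weights:
  1: 2(w=2), 3(w=3), 4(w=8), 6(w=6)
  2: 1(w=2), 3(w=8), 5(w=2), 6(w=3)
  3: 1(w=3), 2(w=8)
  4: 1(w=8), 5(w=1), 6(w=3)
  5: 2(w=2), 4(w=1)
  6: 1(w=6), 2(w=3), 4(w=3)

Step 2: Apply Dijkstra's algorithm from vertex 2:
  Visit vertex 2 (distance=0)
    Update dist[1] = 2
    Update dist[3] = 8
    Update dist[5] = 2
    Update dist[6] = 3
  Visit vertex 1 (distance=2)
    Update dist[3] = 5
    Update dist[4] = 10
  Visit vertex 5 (distance=2)
    Update dist[4] = 3
  Visit vertex 4 (distance=3)

Step 3: Shortest path: 2 -> 5 -> 4
Total weight: 2 + 1 = 3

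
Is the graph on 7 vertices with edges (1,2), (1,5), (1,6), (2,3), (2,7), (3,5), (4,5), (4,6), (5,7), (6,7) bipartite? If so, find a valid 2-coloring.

Step 1: Attempt 2-coloring using BFS:
  Start at vertex 1, assign color 0
  Color vertex 2 with color 1 (neighbor of 1)
  Color vertex 5 with color 1 (neighbor of 1)
  Color vertex 6 with color 1 (neighbor of 1)
  Color vertex 3 with color 0 (neighbor of 2)
  Color vertex 7 with color 0 (neighbor of 2)
  Color vertex 4 with color 0 (neighbor of 5)

Step 2: 2-coloring succeeded. No conflicts found.
  Set A (color 0): {1, 3, 4, 7}
  Set B (color 1): {2, 5, 6}

The graph is bipartite with partition {1, 3, 4, 7}, {2, 5, 6}.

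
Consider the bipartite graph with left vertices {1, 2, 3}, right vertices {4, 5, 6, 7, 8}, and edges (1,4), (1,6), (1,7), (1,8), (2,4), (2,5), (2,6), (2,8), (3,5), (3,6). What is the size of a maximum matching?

Step 1: List the neighbors of each left vertex:
  1: 4, 6, 7, 8
  2: 4, 5, 6, 8
  3: 5, 6

Step 2: Greedily match left vertices, then look for augmenting paths:
  Match 1 -- 4
  Match 2 -- 5
  Match 3 -- 6
  No augmenting path remains.

Step 3: Verify this is maximum:
  Matching size 3 = min(|L|, |R|) = min(3, 5), which is an upper bound, so this matching is maximum.

Maximum matching: {(1,4), (2,5), (3,6)}
Size: 3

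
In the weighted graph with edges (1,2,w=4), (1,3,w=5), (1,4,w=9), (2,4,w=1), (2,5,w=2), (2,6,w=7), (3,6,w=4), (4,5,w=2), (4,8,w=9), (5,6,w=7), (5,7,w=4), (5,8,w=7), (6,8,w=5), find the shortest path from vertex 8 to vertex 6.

Step 1: Build adjacency list with weights:
  1: 2(w=4), 3(w=5), 4(w=9)
  2: 1(w=4), 4(w=1), 5(w=2), 6(w=7)
  3: 1(w=5), 6(w=4)
  4: 1(w=9), 2(w=1), 5(w=2), 8(w=9)
  5: 2(w=2), 4(w=2), 6(w=7), 7(w=4), 8(w=7)
  6: 2(w=7), 3(w=4), 5(w=7), 8(w=5)
  7: 5(w=4)
  8: 4(w=9), 5(w=7), 6(w=5)

Step 2: Apply Dijkstra's algorithm from vertex 8:
  Visit vertex 8 (distance=0)
    Update dist[4] = 9
    Update dist[5] = 7
    Update dist[6] = 5
  Visit vertex 6 (distance=5)
    Update dist[2] = 12
    Update dist[3] = 9

Step 3: Shortest path: 8 -> 6
Total weight: 5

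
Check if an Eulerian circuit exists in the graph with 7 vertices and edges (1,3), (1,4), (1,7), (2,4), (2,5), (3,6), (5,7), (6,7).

Step 1: Find the degree of each vertex:
  deg(1) = 3
  deg(2) = 2
  deg(3) = 2
  deg(4) = 2
  deg(5) = 2
  deg(6) = 2
  deg(7) = 3

Step 2: Count vertices with odd degree:
  Odd-degree vertices: 1, 7 (2 total)

Step 3: Apply Euler's theorem:
  - Eulerian circuit exists iff graph is connected and all vertices have even degree
  - Eulerian path exists iff graph is connected and has 0 or 2 odd-degree vertices

Graph is connected with exactly 2 odd-degree vertices (1, 7).
Eulerian path exists (starting and ending at the odd-degree vertices), but no Eulerian circuit.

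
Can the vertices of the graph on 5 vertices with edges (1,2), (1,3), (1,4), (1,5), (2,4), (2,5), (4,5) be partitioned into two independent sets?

Step 1: Attempt 2-coloring using BFS:
  Start at vertex 1, assign color 0
  Color vertex 2 with color 1 (neighbor of 1)
  Color vertex 3 with color 1 (neighbor of 1)
  Color vertex 4 with color 1 (neighbor of 1)
  Color vertex 5 with color 1 (neighbor of 1)

Step 2: Conflict found! Vertices 2 and 4 are adjacent but have the same color.
This means the graph contains an odd cycle.

The graph is NOT bipartite.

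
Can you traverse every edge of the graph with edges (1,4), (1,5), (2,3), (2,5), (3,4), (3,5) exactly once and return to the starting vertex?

Step 1: Find the degree of each vertex:
  deg(1) = 2
  deg(2) = 2
  deg(3) = 3
  deg(4) = 2
  deg(5) = 3

Step 2: Count vertices with odd degree:
  Odd-degree vertices: 3, 5 (2 total)

Step 3: Apply Euler's theorem:
  - Eulerian circuit exists iff graph is connected and all vertices have even degree
  - Eulerian path exists iff graph is connected and has 0 or 2 odd-degree vertices

Graph is connected with exactly 2 odd-degree vertices (3, 5).
Eulerian path exists (starting and ending at the odd-degree vertices), but no Eulerian circuit.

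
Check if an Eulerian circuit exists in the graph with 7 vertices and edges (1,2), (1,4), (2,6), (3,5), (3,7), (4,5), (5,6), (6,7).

Step 1: Find the degree of each vertex:
  deg(1) = 2
  deg(2) = 2
  deg(3) = 2
  deg(4) = 2
  deg(5) = 3
  deg(6) = 3
  deg(7) = 2

Step 2: Count vertices with odd degree:
  Odd-degree vertices: 5, 6 (2 total)

Step 3: Apply Euler's theorem:
  - Eulerian circuit exists iff graph is connected and all vertices have even degree
  - Eulerian path exists iff graph is connected and has 0 or 2 odd-degree vertices

Graph is connected with exactly 2 odd-degree vertices (5, 6).
Eulerian path exists (starting and ending at the odd-degree vertices), but no Eulerian circuit.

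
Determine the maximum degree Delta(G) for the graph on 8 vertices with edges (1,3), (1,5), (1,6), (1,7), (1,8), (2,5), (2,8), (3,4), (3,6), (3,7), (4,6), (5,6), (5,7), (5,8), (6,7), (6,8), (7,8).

Step 1: Count edges incident to each vertex:
  deg(1) = 5 (neighbors: 3, 5, 6, 7, 8)
  deg(2) = 2 (neighbors: 5, 8)
  deg(3) = 4 (neighbors: 1, 4, 6, 7)
  deg(4) = 2 (neighbors: 3, 6)
  deg(5) = 5 (neighbors: 1, 2, 6, 7, 8)
  deg(6) = 6 (neighbors: 1, 3, 4, 5, 7, 8)
  deg(7) = 5 (neighbors: 1, 3, 5, 6, 8)
  deg(8) = 5 (neighbors: 1, 2, 5, 6, 7)

Step 2: Find maximum:
  max(5, 2, 4, 2, 5, 6, 5, 5) = 6 (vertex 6)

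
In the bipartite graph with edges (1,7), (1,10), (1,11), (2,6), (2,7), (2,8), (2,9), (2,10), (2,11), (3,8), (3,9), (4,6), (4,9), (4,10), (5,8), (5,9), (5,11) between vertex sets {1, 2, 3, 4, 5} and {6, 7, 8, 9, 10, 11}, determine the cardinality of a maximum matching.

Step 1: List the neighbors of each left vertex:
  1: 7, 10, 11
  2: 6, 7, 8, 9, 10, 11
  3: 8, 9
  4: 6, 9, 10
  5: 8, 9, 11

Step 2: Greedily match left vertices, then look for augmenting paths:
  Match 1 -- 7
  Match 2 -- 6
  Match 3 -- 8
  Match 4 -- 9
  Match 5 -- 11
  No augmenting path remains.

Step 3: Verify this is maximum:
  Matching size 5 = min(|L|, |R|) = min(5, 6), which is an upper bound, so this matching is maximum.

Maximum matching: {(1,7), (2,6), (3,8), (4,9), (5,11)}
Size: 5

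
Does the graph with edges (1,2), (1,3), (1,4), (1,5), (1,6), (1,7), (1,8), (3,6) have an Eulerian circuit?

Step 1: Find the degree of each vertex:
  deg(1) = 7
  deg(2) = 1
  deg(3) = 2
  deg(4) = 1
  deg(5) = 1
  deg(6) = 2
  deg(7) = 1
  deg(8) = 1

Step 2: Count vertices with odd degree:
  Odd-degree vertices: 1, 2, 4, 5, 7, 8 (6 total)

Step 3: Apply Euler's theorem:
  - Eulerian circuit exists iff graph is connected and all vertices have even degree
  - Eulerian path exists iff graph is connected and has 0 or 2 odd-degree vertices

Graph has 6 odd-degree vertices (need 0 or 2).
Neither Eulerian path nor Eulerian circuit exists.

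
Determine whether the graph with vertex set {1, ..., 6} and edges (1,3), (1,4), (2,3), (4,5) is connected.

Step 1: Build adjacency list from edges:
  1: 3, 4
  2: 3
  3: 1, 2
  4: 1, 5
  5: 4
  6: (none)

Step 2: Run BFS/DFS from vertex 1:
  Visited: {1, 3, 4, 2, 5}
  Reached 5 of 6 vertices

Step 3: Only 5 of 6 vertices reached. Graph is disconnected.
Connected components: {1, 2, 3, 4, 5}, {6}
Answer: No, the graph is not connected (2 components).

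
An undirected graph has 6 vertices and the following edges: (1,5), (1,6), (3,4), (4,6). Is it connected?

Step 1: Build adjacency list from edges:
  1: 5, 6
  2: (none)
  3: 4
  4: 3, 6
  5: 1
  6: 1, 4

Step 2: Run BFS/DFS from vertex 1:
  Visited: {1, 5, 6, 4, 3}
  Reached 5 of 6 vertices

Step 3: Only 5 of 6 vertices reached. Graph is disconnected.
Connected components: {1, 3, 4, 5, 6}, {2}
Answer: No, the graph is not connected (2 components).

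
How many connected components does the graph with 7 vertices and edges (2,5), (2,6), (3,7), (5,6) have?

Step 1: Build adjacency list from edges:
  1: (none)
  2: 5, 6
  3: 7
  4: (none)
  5: 2, 6
  6: 2, 5
  7: 3

Step 2: Run BFS/DFS from vertex 1:
  Visited: {1}
  Reached 1 of 7 vertices

Step 3: Only 1 of 7 vertices reached. Graph is disconnected.
Connected components: {1}, {2, 5, 6}, {3, 7}, {4}
Number of connected components: 4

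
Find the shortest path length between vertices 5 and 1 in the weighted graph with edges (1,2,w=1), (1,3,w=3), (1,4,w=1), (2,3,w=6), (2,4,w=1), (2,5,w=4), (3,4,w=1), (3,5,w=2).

Step 1: Build adjacency list with weights:
  1: 2(w=1), 3(w=3), 4(w=1)
  2: 1(w=1), 3(w=6), 4(w=1), 5(w=4)
  3: 1(w=3), 2(w=6), 4(w=1), 5(w=2)
  4: 1(w=1), 2(w=1), 3(w=1)
  5: 2(w=4), 3(w=2)

Step 2: Apply Dijkstra's algorithm from vertex 5:
  Visit vertex 5 (distance=0)
    Update dist[2] = 4
    Update dist[3] = 2
  Visit vertex 3 (distance=2)
    Update dist[1] = 5
    Update dist[4] = 3
  Visit vertex 4 (distance=3)
    Update dist[1] = 4
  Visit vertex 1 (distance=4)

Step 3: Shortest path: 5 -> 3 -> 4 -> 1
Total weight: 2 + 1 + 1 = 4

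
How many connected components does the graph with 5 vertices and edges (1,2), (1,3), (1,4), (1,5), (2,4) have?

Step 1: Build adjacency list from edges:
  1: 2, 3, 4, 5
  2: 1, 4
  3: 1
  4: 1, 2
  5: 1

Step 2: Run BFS/DFS from vertex 1:
  Visited: {1, 2, 3, 4, 5}
  Reached 5 of 5 vertices

Step 3: All 5 vertices reached from vertex 1, so the graph is connected.
Number of connected components: 1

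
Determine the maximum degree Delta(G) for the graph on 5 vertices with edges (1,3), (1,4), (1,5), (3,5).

Step 1: Count edges incident to each vertex:
  deg(1) = 3 (neighbors: 3, 4, 5)
  deg(2) = 0 (neighbors: none)
  deg(3) = 2 (neighbors: 1, 5)
  deg(4) = 1 (neighbors: 1)
  deg(5) = 2 (neighbors: 1, 3)

Step 2: Find maximum:
  max(3, 0, 2, 1, 2) = 3 (vertex 1)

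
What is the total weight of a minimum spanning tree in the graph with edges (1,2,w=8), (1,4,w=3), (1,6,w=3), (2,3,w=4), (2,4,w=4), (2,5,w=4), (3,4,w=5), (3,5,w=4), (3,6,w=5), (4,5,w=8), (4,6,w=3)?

Apply Kruskal's algorithm (sort edges by weight, add if no cycle):

Sorted edges by weight:
  (1,4) w=3
  (1,6) w=3
  (4,6) w=3
  (2,3) w=4
  (2,5) w=4
  (2,4) w=4
  (3,5) w=4
  (3,6) w=5
  (3,4) w=5
  (1,2) w=8
  (4,5) w=8

Add edge (1,4) w=3 -- no cycle. Running total: 3
Add edge (1,6) w=3 -- no cycle. Running total: 6
Skip edge (4,6) w=3 -- would create cycle
Add edge (2,3) w=4 -- no cycle. Running total: 10
Add edge (2,5) w=4 -- no cycle. Running total: 14
Add edge (2,4) w=4 -- no cycle. Running total: 18

MST edges: (1,4,w=3), (1,6,w=3), (2,3,w=4), (2,5,w=4), (2,4,w=4)
Total MST weight: 3 + 3 + 4 + 4 + 4 = 18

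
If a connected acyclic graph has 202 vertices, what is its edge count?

A tree on n vertices always has exactly n - 1 edges.
For n = 202: edges = 202 - 1 = 201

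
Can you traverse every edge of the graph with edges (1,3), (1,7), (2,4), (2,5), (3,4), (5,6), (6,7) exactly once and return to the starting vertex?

Step 1: Find the degree of each vertex:
  deg(1) = 2
  deg(2) = 2
  deg(3) = 2
  deg(4) = 2
  deg(5) = 2
  deg(6) = 2
  deg(7) = 2

Step 2: Count vertices with odd degree:
  All vertices have even degree (0 odd-degree vertices)

Step 3: Apply Euler's theorem:
  - Eulerian circuit exists iff graph is connected and all vertices have even degree
  - Eulerian path exists iff graph is connected and has 0 or 2 odd-degree vertices

Graph is connected with 0 odd-degree vertices.
Both Eulerian circuit and Eulerian path exist.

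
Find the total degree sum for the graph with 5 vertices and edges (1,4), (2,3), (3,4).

Step 1: Count edges incident to each vertex:
  deg(1) = 1 (neighbors: 4)
  deg(2) = 1 (neighbors: 3)
  deg(3) = 2 (neighbors: 2, 4)
  deg(4) = 2 (neighbors: 1, 3)
  deg(5) = 0 (neighbors: none)

Step 2: Sum all degrees:
  1 + 1 + 2 + 2 + 0 = 6

Verification: sum of degrees = 2 * |E| = 2 * 3 = 6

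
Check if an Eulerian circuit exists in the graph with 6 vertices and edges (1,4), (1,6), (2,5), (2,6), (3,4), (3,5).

Step 1: Find the degree of each vertex:
  deg(1) = 2
  deg(2) = 2
  deg(3) = 2
  deg(4) = 2
  deg(5) = 2
  deg(6) = 2

Step 2: Count vertices with odd degree:
  All vertices have even degree (0 odd-degree vertices)

Step 3: Apply Euler's theorem:
  - Eulerian circuit exists iff graph is connected and all vertices have even degree
  - Eulerian path exists iff graph is connected and has 0 or 2 odd-degree vertices

Graph is connected with 0 odd-degree vertices.
Both Eulerian circuit and Eulerian path exist.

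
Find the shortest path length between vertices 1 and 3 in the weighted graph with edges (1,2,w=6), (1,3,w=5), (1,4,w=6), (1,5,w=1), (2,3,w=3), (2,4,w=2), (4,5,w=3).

Step 1: Build adjacency list with weights:
  1: 2(w=6), 3(w=5), 4(w=6), 5(w=1)
  2: 1(w=6), 3(w=3), 4(w=2)
  3: 1(w=5), 2(w=3)
  4: 1(w=6), 2(w=2), 5(w=3)
  5: 1(w=1), 4(w=3)

Step 2: Apply Dijkstra's algorithm from vertex 1:
  Visit vertex 1 (distance=0)
    Update dist[2] = 6
    Update dist[3] = 5
    Update dist[4] = 6
    Update dist[5] = 1
  Visit vertex 5 (distance=1)
    Update dist[4] = 4
  Visit vertex 4 (distance=4)
  Visit vertex 3 (distance=5)

Step 3: Shortest path: 1 -> 3
Total weight: 5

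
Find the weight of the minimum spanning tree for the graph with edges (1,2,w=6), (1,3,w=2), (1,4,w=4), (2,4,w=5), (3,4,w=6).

Apply Kruskal's algorithm (sort edges by weight, add if no cycle):

Sorted edges by weight:
  (1,3) w=2
  (1,4) w=4
  (2,4) w=5
  (1,2) w=6
  (3,4) w=6

Add edge (1,3) w=2 -- no cycle. Running total: 2
Add edge (1,4) w=4 -- no cycle. Running total: 6
Add edge (2,4) w=5 -- no cycle. Running total: 11

MST edges: (1,3,w=2), (1,4,w=4), (2,4,w=5)
Total MST weight: 2 + 4 + 5 = 11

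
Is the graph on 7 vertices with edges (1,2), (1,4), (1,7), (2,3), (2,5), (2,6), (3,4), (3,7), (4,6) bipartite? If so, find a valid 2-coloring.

Step 1: Attempt 2-coloring using BFS:
  Start at vertex 1, assign color 0
  Color vertex 2 with color 1 (neighbor of 1)
  Color vertex 4 with color 1 (neighbor of 1)
  Color vertex 7 with color 1 (neighbor of 1)
  Color vertex 3 with color 0 (neighbor of 2)
  Color vertex 5 with color 0 (neighbor of 2)
  Color vertex 6 with color 0 (neighbor of 2)

Step 2: 2-coloring succeeded. No conflicts found.
  Set A (color 0): {1, 3, 5, 6}
  Set B (color 1): {2, 4, 7}

The graph is bipartite with partition {1, 3, 5, 6}, {2, 4, 7}.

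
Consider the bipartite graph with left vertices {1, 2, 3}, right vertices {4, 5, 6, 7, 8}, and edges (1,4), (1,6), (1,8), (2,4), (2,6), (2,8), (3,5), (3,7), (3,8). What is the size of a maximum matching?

Step 1: List the neighbors of each left vertex:
  1: 4, 6, 8
  2: 4, 6, 8
  3: 5, 7, 8

Step 2: Greedily match left vertices, then look for augmenting paths:
  Match 1 -- 4
  Match 2 -- 6
  Match 3 -- 5
  No augmenting path remains.

Step 3: Verify this is maximum:
  Matching size 3 = min(|L|, |R|) = min(3, 5), which is an upper bound, so this matching is maximum.

Maximum matching: {(1,4), (2,6), (3,5)}
Size: 3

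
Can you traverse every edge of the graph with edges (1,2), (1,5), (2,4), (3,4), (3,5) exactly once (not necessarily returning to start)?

Step 1: Find the degree of each vertex:
  deg(1) = 2
  deg(2) = 2
  deg(3) = 2
  deg(4) = 2
  deg(5) = 2

Step 2: Count vertices with odd degree:
  All vertices have even degree (0 odd-degree vertices)

Step 3: Apply Euler's theorem:
  - Eulerian circuit exists iff graph is connected and all vertices have even degree
  - Eulerian path exists iff graph is connected and has 0 or 2 odd-degree vertices

Graph is connected with 0 odd-degree vertices.
Both Eulerian circuit and Eulerian path exist.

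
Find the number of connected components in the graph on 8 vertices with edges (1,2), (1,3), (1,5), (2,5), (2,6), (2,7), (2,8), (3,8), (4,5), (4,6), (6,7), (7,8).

Step 1: Build adjacency list from edges:
  1: 2, 3, 5
  2: 1, 5, 6, 7, 8
  3: 1, 8
  4: 5, 6
  5: 1, 2, 4
  6: 2, 4, 7
  7: 2, 6, 8
  8: 2, 3, 7

Step 2: Run BFS/DFS from vertex 1:
  Visited: {1, 2, 3, 5, 6, 7, 8, 4}
  Reached 8 of 8 vertices

Step 3: All 8 vertices reached from vertex 1, so the graph is connected.
Number of connected components: 1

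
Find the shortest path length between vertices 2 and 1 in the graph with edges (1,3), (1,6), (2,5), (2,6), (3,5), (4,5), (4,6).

Step 1: Build adjacency list:
  1: 3, 6
  2: 5, 6
  3: 1, 5
  4: 5, 6
  5: 2, 3, 4
  6: 1, 2, 4

Step 2: BFS from vertex 2 to find shortest path to 1:
  vertex 5 reached at distance 1
  vertex 6 reached at distance 1
  vertex 3 reached at distance 2
  vertex 4 reached at distance 2
  vertex 1 reached at distance 2

Step 3: Shortest path: 2 -> 6 -> 1
Path length: 2 edges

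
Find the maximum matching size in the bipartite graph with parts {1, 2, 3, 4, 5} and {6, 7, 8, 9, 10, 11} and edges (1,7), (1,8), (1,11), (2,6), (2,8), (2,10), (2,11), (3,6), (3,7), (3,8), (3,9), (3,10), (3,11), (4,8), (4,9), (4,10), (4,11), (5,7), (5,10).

Step 1: List the neighbors of each left vertex:
  1: 7, 8, 11
  2: 6, 8, 10, 11
  3: 6, 7, 8, 9, 10, 11
  4: 8, 9, 10, 11
  5: 7, 10

Step 2: Greedily match left vertices, then look for augmenting paths:
  Match 1 -- 7
  Match 2 -- 6
  Match 3 -- 8
  Match 4 -- 9
  Match 5 -- 10
  No augmenting path remains.

Step 3: Verify this is maximum:
  Matching size 5 = min(|L|, |R|) = min(5, 6), which is an upper bound, so this matching is maximum.

Maximum matching: {(1,7), (2,6), (3,8), (4,9), (5,10)}
Size: 5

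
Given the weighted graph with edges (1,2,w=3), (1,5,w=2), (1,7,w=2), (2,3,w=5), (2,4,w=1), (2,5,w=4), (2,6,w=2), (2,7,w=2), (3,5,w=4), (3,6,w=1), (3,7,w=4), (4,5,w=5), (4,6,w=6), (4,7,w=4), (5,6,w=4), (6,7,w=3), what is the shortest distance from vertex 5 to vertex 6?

Step 1: Build adjacency list with weights:
  1: 2(w=3), 5(w=2), 7(w=2)
  2: 1(w=3), 3(w=5), 4(w=1), 5(w=4), 6(w=2), 7(w=2)
  3: 2(w=5), 5(w=4), 6(w=1), 7(w=4)
  4: 2(w=1), 5(w=5), 6(w=6), 7(w=4)
  5: 1(w=2), 2(w=4), 3(w=4), 4(w=5), 6(w=4)
  6: 2(w=2), 3(w=1), 4(w=6), 5(w=4), 7(w=3)
  7: 1(w=2), 2(w=2), 3(w=4), 4(w=4), 6(w=3)

Step 2: Apply Dijkstra's algorithm from vertex 5:
  Visit vertex 5 (distance=0)
    Update dist[1] = 2
    Update dist[2] = 4
    Update dist[3] = 4
    Update dist[4] = 5
    Update dist[6] = 4
  Visit vertex 1 (distance=2)
    Update dist[7] = 4
  Visit vertex 2 (distance=4)
  Visit vertex 3 (distance=4)
  Visit vertex 6 (distance=4)

Step 3: Shortest path: 5 -> 6
Total weight: 4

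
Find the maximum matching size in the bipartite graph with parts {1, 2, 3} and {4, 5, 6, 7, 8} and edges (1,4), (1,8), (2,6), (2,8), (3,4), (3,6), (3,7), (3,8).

Step 1: List the neighbors of each left vertex:
  1: 4, 8
  2: 6, 8
  3: 4, 6, 7, 8

Step 2: Greedily match left vertices, then look for augmenting paths:
  Match 1 -- 4
  Match 2 -- 6
  Match 3 -- 7
  No augmenting path remains.

Step 3: Verify this is maximum:
  Matching size 3 = min(|L|, |R|) = min(3, 5), which is an upper bound, so this matching is maximum.

Maximum matching: {(1,4), (2,6), (3,7)}
Size: 3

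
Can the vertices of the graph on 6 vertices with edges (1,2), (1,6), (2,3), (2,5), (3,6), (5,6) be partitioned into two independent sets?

Step 1: Attempt 2-coloring using BFS:
  Start at vertex 1, assign color 0
  Color vertex 2 with color 1 (neighbor of 1)
  Color vertex 6 with color 1 (neighbor of 1)
  Color vertex 3 with color 0 (neighbor of 2)
  Color vertex 5 with color 0 (neighbor of 2)
  Start new component at vertex 4, assign color 0

Step 2: 2-coloring succeeded. No conflicts found.
  Set A (color 0): {1, 3, 4, 5}
  Set B (color 1): {2, 6}

The graph is bipartite with partition {1, 3, 4, 5}, {2, 6}.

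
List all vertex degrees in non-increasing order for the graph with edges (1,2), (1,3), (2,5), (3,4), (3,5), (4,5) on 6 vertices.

Step 1: Count edges incident to each vertex:
  deg(1) = 2 (neighbors: 2, 3)
  deg(2) = 2 (neighbors: 1, 5)
  deg(3) = 3 (neighbors: 1, 4, 5)
  deg(4) = 2 (neighbors: 3, 5)
  deg(5) = 3 (neighbors: 2, 3, 4)
  deg(6) = 0 (neighbors: none)

Step 2: Sort degrees in non-increasing order:
  Degrees: [2, 2, 3, 2, 3, 0] -> sorted: [3, 3, 2, 2, 2, 0]

Degree sequence: [3, 3, 2, 2, 2, 0]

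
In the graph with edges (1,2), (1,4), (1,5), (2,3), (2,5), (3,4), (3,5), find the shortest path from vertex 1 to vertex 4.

Step 1: Build adjacency list:
  1: 2, 4, 5
  2: 1, 3, 5
  3: 2, 4, 5
  4: 1, 3
  5: 1, 2, 3

Step 2: BFS from vertex 1 to find shortest path to 4:
  vertex 2 reached at distance 1
  vertex 4 reached at distance 1

Step 3: Shortest path: 1 -> 4
Path length: 1 edge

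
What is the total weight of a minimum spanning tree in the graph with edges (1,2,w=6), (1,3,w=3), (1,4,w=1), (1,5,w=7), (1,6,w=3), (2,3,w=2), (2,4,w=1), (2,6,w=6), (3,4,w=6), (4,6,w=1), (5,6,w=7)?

Apply Kruskal's algorithm (sort edges by weight, add if no cycle):

Sorted edges by weight:
  (1,4) w=1
  (2,4) w=1
  (4,6) w=1
  (2,3) w=2
  (1,3) w=3
  (1,6) w=3
  (1,2) w=6
  (2,6) w=6
  (3,4) w=6
  (1,5) w=7
  (5,6) w=7

Add edge (1,4) w=1 -- no cycle. Running total: 1
Add edge (2,4) w=1 -- no cycle. Running total: 2
Add edge (4,6) w=1 -- no cycle. Running total: 3
Add edge (2,3) w=2 -- no cycle. Running total: 5
Skip edge (1,3) w=3 -- would create cycle
Skip edge (1,6) w=3 -- would create cycle
Skip edge (1,2) w=6 -- would create cycle
Skip edge (2,6) w=6 -- would create cycle
Skip edge (3,4) w=6 -- would create cycle
Add edge (1,5) w=7 -- no cycle. Running total: 12

MST edges: (1,4,w=1), (2,4,w=1), (4,6,w=1), (2,3,w=2), (1,5,w=7)
Total MST weight: 1 + 1 + 1 + 2 + 7 = 12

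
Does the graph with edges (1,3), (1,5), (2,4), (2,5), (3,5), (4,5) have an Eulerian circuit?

Step 1: Find the degree of each vertex:
  deg(1) = 2
  deg(2) = 2
  deg(3) = 2
  deg(4) = 2
  deg(5) = 4

Step 2: Count vertices with odd degree:
  All vertices have even degree (0 odd-degree vertices)

Step 3: Apply Euler's theorem:
  - Eulerian circuit exists iff graph is connected and all vertices have even degree
  - Eulerian path exists iff graph is connected and has 0 or 2 odd-degree vertices

Graph is connected with 0 odd-degree vertices.
Both Eulerian circuit and Eulerian path exist.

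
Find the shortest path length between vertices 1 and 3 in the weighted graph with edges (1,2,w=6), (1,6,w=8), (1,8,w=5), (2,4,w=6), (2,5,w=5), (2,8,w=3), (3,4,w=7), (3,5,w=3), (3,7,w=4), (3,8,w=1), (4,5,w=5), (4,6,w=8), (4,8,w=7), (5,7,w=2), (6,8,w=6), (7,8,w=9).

Step 1: Build adjacency list with weights:
  1: 2(w=6), 6(w=8), 8(w=5)
  2: 1(w=6), 4(w=6), 5(w=5), 8(w=3)
  3: 4(w=7), 5(w=3), 7(w=4), 8(w=1)
  4: 2(w=6), 3(w=7), 5(w=5), 6(w=8), 8(w=7)
  5: 2(w=5), 3(w=3), 4(w=5), 7(w=2)
  6: 1(w=8), 4(w=8), 8(w=6)
  7: 3(w=4), 5(w=2), 8(w=9)
  8: 1(w=5), 2(w=3), 3(w=1), 4(w=7), 6(w=6), 7(w=9)

Step 2: Apply Dijkstra's algorithm from vertex 1:
  Visit vertex 1 (distance=0)
    Update dist[2] = 6
    Update dist[6] = 8
    Update dist[8] = 5
  Visit vertex 8 (distance=5)
    Update dist[3] = 6
    Update dist[4] = 12
    Update dist[7] = 14
  Visit vertex 2 (distance=6)
    Update dist[5] = 11
  Visit vertex 3 (distance=6)
    Update dist[5] = 9
    Update dist[7] = 10

Step 3: Shortest path: 1 -> 8 -> 3
Total weight: 5 + 1 = 6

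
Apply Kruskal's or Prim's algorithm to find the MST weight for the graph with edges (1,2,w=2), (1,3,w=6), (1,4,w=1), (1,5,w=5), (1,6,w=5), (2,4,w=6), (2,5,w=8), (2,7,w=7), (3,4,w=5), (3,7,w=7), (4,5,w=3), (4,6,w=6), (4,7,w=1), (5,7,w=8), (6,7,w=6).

Apply Kruskal's algorithm (sort edges by weight, add if no cycle):

Sorted edges by weight:
  (1,4) w=1
  (4,7) w=1
  (1,2) w=2
  (4,5) w=3
  (1,5) w=5
  (1,6) w=5
  (3,4) w=5
  (1,3) w=6
  (2,4) w=6
  (4,6) w=6
  (6,7) w=6
  (2,7) w=7
  (3,7) w=7
  (2,5) w=8
  (5,7) w=8

Add edge (1,4) w=1 -- no cycle. Running total: 1
Add edge (4,7) w=1 -- no cycle. Running total: 2
Add edge (1,2) w=2 -- no cycle. Running total: 4
Add edge (4,5) w=3 -- no cycle. Running total: 7
Skip edge (1,5) w=5 -- would create cycle
Add edge (1,6) w=5 -- no cycle. Running total: 12
Add edge (3,4) w=5 -- no cycle. Running total: 17

MST edges: (1,4,w=1), (4,7,w=1), (1,2,w=2), (4,5,w=3), (1,6,w=5), (3,4,w=5)
Total MST weight: 1 + 1 + 2 + 3 + 5 + 5 = 17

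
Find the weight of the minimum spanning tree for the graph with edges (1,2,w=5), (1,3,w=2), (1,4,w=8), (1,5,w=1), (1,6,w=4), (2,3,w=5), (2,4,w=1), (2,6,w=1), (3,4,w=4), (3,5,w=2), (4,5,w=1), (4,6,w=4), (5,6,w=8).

Apply Kruskal's algorithm (sort edges by weight, add if no cycle):

Sorted edges by weight:
  (1,5) w=1
  (2,4) w=1
  (2,6) w=1
  (4,5) w=1
  (1,3) w=2
  (3,5) w=2
  (1,6) w=4
  (3,4) w=4
  (4,6) w=4
  (1,2) w=5
  (2,3) w=5
  (1,4) w=8
  (5,6) w=8

Add edge (1,5) w=1 -- no cycle. Running total: 1
Add edge (2,4) w=1 -- no cycle. Running total: 2
Add edge (2,6) w=1 -- no cycle. Running total: 3
Add edge (4,5) w=1 -- no cycle. Running total: 4
Add edge (1,3) w=2 -- no cycle. Running total: 6

MST edges: (1,5,w=1), (2,4,w=1), (2,6,w=1), (4,5,w=1), (1,3,w=2)
Total MST weight: 1 + 1 + 1 + 1 + 2 = 6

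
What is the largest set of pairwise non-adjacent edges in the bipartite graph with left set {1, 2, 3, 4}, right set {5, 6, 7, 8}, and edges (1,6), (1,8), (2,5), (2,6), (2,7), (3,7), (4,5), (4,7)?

Step 1: List the neighbors of each left vertex:
  1: 6, 8
  2: 5, 6, 7
  3: 7
  4: 5, 7

Step 2: Greedily match left vertices, then look for augmenting paths:
  Match 1 -- 8
  Match 2 -- 6
  Match 3 -- 7
  Match 4 -- 5
  No augmenting path remains.

Step 3: Verify this is maximum:
  Matching size 4 = min(|L|, |R|) = min(4, 4), which is an upper bound, so this matching is maximum.

Maximum matching: {(1,8), (2,6), (3,7), (4,5)}
Size: 4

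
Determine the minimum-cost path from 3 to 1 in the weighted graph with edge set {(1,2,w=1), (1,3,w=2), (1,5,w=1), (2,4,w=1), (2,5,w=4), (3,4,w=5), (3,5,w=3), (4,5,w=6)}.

Step 1: Build adjacency list with weights:
  1: 2(w=1), 3(w=2), 5(w=1)
  2: 1(w=1), 4(w=1), 5(w=4)
  3: 1(w=2), 4(w=5), 5(w=3)
  4: 2(w=1), 3(w=5), 5(w=6)
  5: 1(w=1), 2(w=4), 3(w=3), 4(w=6)

Step 2: Apply Dijkstra's algorithm from vertex 3:
  Visit vertex 3 (distance=0)
    Update dist[1] = 2
    Update dist[4] = 5
    Update dist[5] = 3
  Visit vertex 1 (distance=2)
    Update dist[2] = 3

Step 3: Shortest path: 3 -> 1
Total weight: 2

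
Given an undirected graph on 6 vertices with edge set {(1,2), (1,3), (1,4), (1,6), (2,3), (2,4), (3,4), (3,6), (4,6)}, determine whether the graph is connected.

Step 1: Build adjacency list from edges:
  1: 2, 3, 4, 6
  2: 1, 3, 4
  3: 1, 2, 4, 6
  4: 1, 2, 3, 6
  5: (none)
  6: 1, 3, 4

Step 2: Run BFS/DFS from vertex 1:
  Visited: {1, 2, 3, 4, 6}
  Reached 5 of 6 vertices

Step 3: Only 5 of 6 vertices reached. Graph is disconnected.
Connected components: {1, 2, 3, 4, 6}, {5}
Answer: No, the graph is not connected (2 components).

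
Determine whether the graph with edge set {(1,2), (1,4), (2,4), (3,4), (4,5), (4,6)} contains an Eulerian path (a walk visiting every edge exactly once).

Step 1: Find the degree of each vertex:
  deg(1) = 2
  deg(2) = 2
  deg(3) = 1
  deg(4) = 5
  deg(5) = 1
  deg(6) = 1

Step 2: Count vertices with odd degree:
  Odd-degree vertices: 3, 4, 5, 6 (4 total)

Step 3: Apply Euler's theorem:
  - Eulerian circuit exists iff graph is connected and all vertices have even degree
  - Eulerian path exists iff graph is connected and has 0 or 2 odd-degree vertices

Graph has 4 odd-degree vertices (need 0 or 2).
Neither Eulerian path nor Eulerian circuit exists.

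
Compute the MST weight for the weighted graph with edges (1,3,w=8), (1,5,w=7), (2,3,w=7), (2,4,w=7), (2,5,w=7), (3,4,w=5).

Apply Kruskal's algorithm (sort edges by weight, add if no cycle):

Sorted edges by weight:
  (3,4) w=5
  (1,5) w=7
  (2,3) w=7
  (2,5) w=7
  (2,4) w=7
  (1,3) w=8

Add edge (3,4) w=5 -- no cycle. Running total: 5
Add edge (1,5) w=7 -- no cycle. Running total: 12
Add edge (2,3) w=7 -- no cycle. Running total: 19
Add edge (2,5) w=7 -- no cycle. Running total: 26

MST edges: (3,4,w=5), (1,5,w=7), (2,3,w=7), (2,5,w=7)
Total MST weight: 5 + 7 + 7 + 7 = 26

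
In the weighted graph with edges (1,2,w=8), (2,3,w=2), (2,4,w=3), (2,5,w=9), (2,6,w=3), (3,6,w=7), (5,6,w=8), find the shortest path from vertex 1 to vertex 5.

Step 1: Build adjacency list with weights:
  1: 2(w=8)
  2: 1(w=8), 3(w=2), 4(w=3), 5(w=9), 6(w=3)
  3: 2(w=2), 6(w=7)
  4: 2(w=3)
  5: 2(w=9), 6(w=8)
  6: 2(w=3), 3(w=7), 5(w=8)

Step 2: Apply Dijkstra's algorithm from vertex 1:
  Visit vertex 1 (distance=0)
    Update dist[2] = 8
  Visit vertex 2 (distance=8)
    Update dist[3] = 10
    Update dist[4] = 11
    Update dist[5] = 17
    Update dist[6] = 11
  Visit vertex 3 (distance=10)
  Visit vertex 4 (distance=11)
  Visit vertex 6 (distance=11)
  Visit vertex 5 (distance=17)

Step 3: Shortest path: 1 -> 2 -> 5
Total weight: 8 + 9 = 17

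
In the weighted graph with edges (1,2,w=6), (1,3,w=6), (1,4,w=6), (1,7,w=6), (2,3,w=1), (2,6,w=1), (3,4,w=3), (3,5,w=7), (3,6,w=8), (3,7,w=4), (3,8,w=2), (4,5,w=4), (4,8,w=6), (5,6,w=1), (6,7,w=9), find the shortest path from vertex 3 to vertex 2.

Step 1: Build adjacency list with weights:
  1: 2(w=6), 3(w=6), 4(w=6), 7(w=6)
  2: 1(w=6), 3(w=1), 6(w=1)
  3: 1(w=6), 2(w=1), 4(w=3), 5(w=7), 6(w=8), 7(w=4), 8(w=2)
  4: 1(w=6), 3(w=3), 5(w=4), 8(w=6)
  5: 3(w=7), 4(w=4), 6(w=1)
  6: 2(w=1), 3(w=8), 5(w=1), 7(w=9)
  7: 1(w=6), 3(w=4), 6(w=9)
  8: 3(w=2), 4(w=6)

Step 2: Apply Dijkstra's algorithm from vertex 3:
  Visit vertex 3 (distance=0)
    Update dist[1] = 6
    Update dist[2] = 1
    Update dist[4] = 3
    Update dist[5] = 7
    Update dist[6] = 8
    Update dist[7] = 4
    Update dist[8] = 2
  Visit vertex 2 (distance=1)
    Update dist[6] = 2

Step 3: Shortest path: 3 -> 2
Total weight: 1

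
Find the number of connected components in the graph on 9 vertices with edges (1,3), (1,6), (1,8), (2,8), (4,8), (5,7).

Step 1: Build adjacency list from edges:
  1: 3, 6, 8
  2: 8
  3: 1
  4: 8
  5: 7
  6: 1
  7: 5
  8: 1, 2, 4
  9: (none)

Step 2: Run BFS/DFS from vertex 1:
  Visited: {1, 3, 6, 8, 2, 4}
  Reached 6 of 9 vertices

Step 3: Only 6 of 9 vertices reached. Graph is disconnected.
Connected components: {1, 2, 3, 4, 6, 8}, {5, 7}, {9}
Number of connected components: 3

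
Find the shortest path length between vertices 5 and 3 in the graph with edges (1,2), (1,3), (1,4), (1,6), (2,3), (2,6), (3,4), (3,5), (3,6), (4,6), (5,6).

Step 1: Build adjacency list:
  1: 2, 3, 4, 6
  2: 1, 3, 6
  3: 1, 2, 4, 5, 6
  4: 1, 3, 6
  5: 3, 6
  6: 1, 2, 3, 4, 5

Step 2: BFS from vertex 5 to find shortest path to 3:
  vertex 3 reached at distance 1

Step 3: Shortest path: 5 -> 3
Path length: 1 edge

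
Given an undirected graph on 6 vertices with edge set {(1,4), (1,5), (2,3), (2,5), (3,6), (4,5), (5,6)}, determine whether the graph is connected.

Step 1: Build adjacency list from edges:
  1: 4, 5
  2: 3, 5
  3: 2, 6
  4: 1, 5
  5: 1, 2, 4, 6
  6: 3, 5

Step 2: Run BFS/DFS from vertex 1:
  Visited: {1, 4, 5, 2, 6, 3}
  Reached 6 of 6 vertices

Step 3: All 6 vertices reached from vertex 1, so the graph is connected.
Answer: Yes, the graph is connected.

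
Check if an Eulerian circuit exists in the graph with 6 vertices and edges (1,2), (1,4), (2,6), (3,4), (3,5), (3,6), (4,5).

Step 1: Find the degree of each vertex:
  deg(1) = 2
  deg(2) = 2
  deg(3) = 3
  deg(4) = 3
  deg(5) = 2
  deg(6) = 2

Step 2: Count vertices with odd degree:
  Odd-degree vertices: 3, 4 (2 total)

Step 3: Apply Euler's theorem:
  - Eulerian circuit exists iff graph is connected and all vertices have even degree
  - Eulerian path exists iff graph is connected and has 0 or 2 odd-degree vertices

Graph is connected with exactly 2 odd-degree vertices (3, 4).
Eulerian path exists (starting and ending at the odd-degree vertices), but no Eulerian circuit.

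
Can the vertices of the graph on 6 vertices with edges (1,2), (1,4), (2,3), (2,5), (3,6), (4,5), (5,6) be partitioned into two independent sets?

Step 1: Attempt 2-coloring using BFS:
  Start at vertex 1, assign color 0
  Color vertex 2 with color 1 (neighbor of 1)
  Color vertex 4 with color 1 (neighbor of 1)
  Color vertex 3 with color 0 (neighbor of 2)
  Color vertex 5 with color 0 (neighbor of 2)
  Color vertex 6 with color 1 (neighbor of 3)

Step 2: 2-coloring succeeded. No conflicts found.
  Set A (color 0): {1, 3, 5}
  Set B (color 1): {2, 4, 6}

The graph is bipartite with partition {1, 3, 5}, {2, 4, 6}.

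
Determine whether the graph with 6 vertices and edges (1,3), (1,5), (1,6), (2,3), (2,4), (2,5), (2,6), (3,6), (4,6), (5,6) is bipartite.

Step 1: Attempt 2-coloring using BFS:
  Start at vertex 1, assign color 0
  Color vertex 3 with color 1 (neighbor of 1)
  Color vertex 5 with color 1 (neighbor of 1)
  Color vertex 6 with color 1 (neighbor of 1)
  Color vertex 2 with color 0 (neighbor of 3)

Step 2: Conflict found! Vertices 3 and 6 are adjacent but have the same color.
This means the graph contains an odd cycle.

The graph is NOT bipartite.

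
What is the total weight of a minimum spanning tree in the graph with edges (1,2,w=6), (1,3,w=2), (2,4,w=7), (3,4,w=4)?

Apply Kruskal's algorithm (sort edges by weight, add if no cycle):

Sorted edges by weight:
  (1,3) w=2
  (3,4) w=4
  (1,2) w=6
  (2,4) w=7

Add edge (1,3) w=2 -- no cycle. Running total: 2
Add edge (3,4) w=4 -- no cycle. Running total: 6
Add edge (1,2) w=6 -- no cycle. Running total: 12

MST edges: (1,3,w=2), (3,4,w=4), (1,2,w=6)
Total MST weight: 2 + 4 + 6 = 12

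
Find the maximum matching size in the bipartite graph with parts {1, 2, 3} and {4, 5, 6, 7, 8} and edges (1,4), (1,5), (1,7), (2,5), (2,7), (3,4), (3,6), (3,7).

Step 1: List the neighbors of each left vertex:
  1: 4, 5, 7
  2: 5, 7
  3: 4, 6, 7

Step 2: Greedily match left vertices, then look for augmenting paths:
  Match 1 -- 4
  Match 2 -- 5
  Match 3 -- 6
  No augmenting path remains.

Step 3: Verify this is maximum:
  Matching size 3 = min(|L|, |R|) = min(3, 5), which is an upper bound, so this matching is maximum.

Maximum matching: {(1,4), (2,5), (3,6)}
Size: 3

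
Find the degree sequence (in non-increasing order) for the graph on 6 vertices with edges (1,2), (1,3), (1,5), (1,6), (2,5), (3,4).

Step 1: Count edges incident to each vertex:
  deg(1) = 4 (neighbors: 2, 3, 5, 6)
  deg(2) = 2 (neighbors: 1, 5)
  deg(3) = 2 (neighbors: 1, 4)
  deg(4) = 1 (neighbors: 3)
  deg(5) = 2 (neighbors: 1, 2)
  deg(6) = 1 (neighbors: 1)

Step 2: Sort degrees in non-increasing order:
  Degrees: [4, 2, 2, 1, 2, 1] -> sorted: [4, 2, 2, 2, 1, 1]

Degree sequence: [4, 2, 2, 2, 1, 1]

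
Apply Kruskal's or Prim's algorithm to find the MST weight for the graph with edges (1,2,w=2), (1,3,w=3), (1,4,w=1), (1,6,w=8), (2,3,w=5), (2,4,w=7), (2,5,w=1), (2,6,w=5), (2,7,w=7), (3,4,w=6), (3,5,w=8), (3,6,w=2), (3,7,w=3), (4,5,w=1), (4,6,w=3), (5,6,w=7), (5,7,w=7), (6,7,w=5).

Apply Kruskal's algorithm (sort edges by weight, add if no cycle):

Sorted edges by weight:
  (1,4) w=1
  (2,5) w=1
  (4,5) w=1
  (1,2) w=2
  (3,6) w=2
  (1,3) w=3
  (3,7) w=3
  (4,6) w=3
  (2,3) w=5
  (2,6) w=5
  (6,7) w=5
  (3,4) w=6
  (2,4) w=7
  (2,7) w=7
  (5,6) w=7
  (5,7) w=7
  (1,6) w=8
  (3,5) w=8

Add edge (1,4) w=1 -- no cycle. Running total: 1
Add edge (2,5) w=1 -- no cycle. Running total: 2
Add edge (4,5) w=1 -- no cycle. Running total: 3
Skip edge (1,2) w=2 -- would create cycle
Add edge (3,6) w=2 -- no cycle. Running total: 5
Add edge (1,3) w=3 -- no cycle. Running total: 8
Add edge (3,7) w=3 -- no cycle. Running total: 11

MST edges: (1,4,w=1), (2,5,w=1), (4,5,w=1), (3,6,w=2), (1,3,w=3), (3,7,w=3)
Total MST weight: 1 + 1 + 1 + 2 + 3 + 3 = 11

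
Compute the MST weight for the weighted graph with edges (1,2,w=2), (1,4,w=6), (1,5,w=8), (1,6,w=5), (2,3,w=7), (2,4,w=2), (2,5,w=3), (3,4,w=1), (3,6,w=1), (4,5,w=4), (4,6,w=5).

Apply Kruskal's algorithm (sort edges by weight, add if no cycle):

Sorted edges by weight:
  (3,6) w=1
  (3,4) w=1
  (1,2) w=2
  (2,4) w=2
  (2,5) w=3
  (4,5) w=4
  (1,6) w=5
  (4,6) w=5
  (1,4) w=6
  (2,3) w=7
  (1,5) w=8

Add edge (3,6) w=1 -- no cycle. Running total: 1
Add edge (3,4) w=1 -- no cycle. Running total: 2
Add edge (1,2) w=2 -- no cycle. Running total: 4
Add edge (2,4) w=2 -- no cycle. Running total: 6
Add edge (2,5) w=3 -- no cycle. Running total: 9

MST edges: (3,6,w=1), (3,4,w=1), (1,2,w=2), (2,4,w=2), (2,5,w=3)
Total MST weight: 1 + 1 + 2 + 2 + 3 = 9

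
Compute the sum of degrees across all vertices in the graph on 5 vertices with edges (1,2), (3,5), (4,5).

Step 1: Count edges incident to each vertex:
  deg(1) = 1 (neighbors: 2)
  deg(2) = 1 (neighbors: 1)
  deg(3) = 1 (neighbors: 5)
  deg(4) = 1 (neighbors: 5)
  deg(5) = 2 (neighbors: 3, 4)

Step 2: Sum all degrees:
  1 + 1 + 1 + 1 + 2 = 6

Verification: sum of degrees = 2 * |E| = 2 * 3 = 6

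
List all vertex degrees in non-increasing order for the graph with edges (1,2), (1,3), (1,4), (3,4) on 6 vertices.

Step 1: Count edges incident to each vertex:
  deg(1) = 3 (neighbors: 2, 3, 4)
  deg(2) = 1 (neighbors: 1)
  deg(3) = 2 (neighbors: 1, 4)
  deg(4) = 2 (neighbors: 1, 3)
  deg(5) = 0 (neighbors: none)
  deg(6) = 0 (neighbors: none)

Step 2: Sort degrees in non-increasing order:
  Degrees: [3, 1, 2, 2, 0, 0] -> sorted: [3, 2, 2, 1, 0, 0]

Degree sequence: [3, 2, 2, 1, 0, 0]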